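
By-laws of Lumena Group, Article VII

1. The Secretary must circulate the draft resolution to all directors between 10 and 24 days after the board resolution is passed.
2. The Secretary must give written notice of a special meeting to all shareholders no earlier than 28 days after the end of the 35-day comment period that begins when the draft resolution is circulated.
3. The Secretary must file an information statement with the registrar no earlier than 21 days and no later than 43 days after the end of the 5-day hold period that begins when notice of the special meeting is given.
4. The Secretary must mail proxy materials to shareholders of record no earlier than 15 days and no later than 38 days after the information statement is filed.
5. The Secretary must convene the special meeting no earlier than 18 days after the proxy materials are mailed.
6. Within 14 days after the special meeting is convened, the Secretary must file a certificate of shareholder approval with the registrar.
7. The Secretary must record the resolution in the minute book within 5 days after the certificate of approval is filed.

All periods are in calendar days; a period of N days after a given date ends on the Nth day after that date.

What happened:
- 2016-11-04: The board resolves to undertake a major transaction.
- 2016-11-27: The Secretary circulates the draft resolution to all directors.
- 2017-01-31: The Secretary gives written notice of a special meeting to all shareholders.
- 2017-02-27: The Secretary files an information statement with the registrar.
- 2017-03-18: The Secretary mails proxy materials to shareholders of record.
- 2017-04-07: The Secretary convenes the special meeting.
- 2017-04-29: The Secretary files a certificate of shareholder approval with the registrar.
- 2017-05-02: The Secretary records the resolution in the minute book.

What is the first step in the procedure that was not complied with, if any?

(1) the permitted window runs from 2016-11-04 + 10 = 2016-11-14 to 2016-11-04 + 24 = 2016-11-28; done 2016-11-27 — within the window.
(2) permitted from 2017-01-01 + 28 days = 2017-01-29 onward; done 2017-01-31, after the minimum wait.
(3) the permitted window runs from 2017-02-05 + 21 = 2017-02-26 to 2017-02-05 + 43 = 2017-03-20; done 2017-02-27 — within the window.
(4) the permitted window runs from 2017-02-27 + 15 = 2017-03-14 to 2017-02-27 + 38 = 2017-04-06; 2017-03-18 falls inside that range.
(5) permitted from 2017-03-18 + 18 days = 2017-04-05 onward; done 2017-04-07, after the minimum wait.
(6) due by 2017-04-07 + 14 days = 2017-04-21; not done until 2017-04-29, 8 days after the deadline.

Step 6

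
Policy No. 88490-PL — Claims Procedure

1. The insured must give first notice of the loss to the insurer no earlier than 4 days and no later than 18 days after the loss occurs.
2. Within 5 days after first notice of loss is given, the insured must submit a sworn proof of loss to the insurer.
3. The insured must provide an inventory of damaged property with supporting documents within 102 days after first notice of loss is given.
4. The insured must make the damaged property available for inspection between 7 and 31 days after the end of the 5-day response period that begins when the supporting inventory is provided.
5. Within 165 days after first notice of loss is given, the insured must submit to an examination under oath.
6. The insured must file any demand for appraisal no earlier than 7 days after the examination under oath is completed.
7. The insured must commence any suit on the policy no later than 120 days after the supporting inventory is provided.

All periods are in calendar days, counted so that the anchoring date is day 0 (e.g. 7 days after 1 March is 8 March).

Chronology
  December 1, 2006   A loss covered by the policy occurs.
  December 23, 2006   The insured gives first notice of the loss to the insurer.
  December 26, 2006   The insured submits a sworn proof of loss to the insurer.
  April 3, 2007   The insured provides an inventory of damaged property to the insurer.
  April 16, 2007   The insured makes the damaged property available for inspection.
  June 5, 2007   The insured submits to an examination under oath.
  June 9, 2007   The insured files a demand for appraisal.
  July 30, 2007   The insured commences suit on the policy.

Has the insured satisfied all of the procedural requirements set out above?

No

Step 1 — 4 and 18 days from December 1, 2006 (when the loss occurs) are December 5, 2006 and December 19, 2006 respectively; done December 23, 2006 — 4 days after the window closed.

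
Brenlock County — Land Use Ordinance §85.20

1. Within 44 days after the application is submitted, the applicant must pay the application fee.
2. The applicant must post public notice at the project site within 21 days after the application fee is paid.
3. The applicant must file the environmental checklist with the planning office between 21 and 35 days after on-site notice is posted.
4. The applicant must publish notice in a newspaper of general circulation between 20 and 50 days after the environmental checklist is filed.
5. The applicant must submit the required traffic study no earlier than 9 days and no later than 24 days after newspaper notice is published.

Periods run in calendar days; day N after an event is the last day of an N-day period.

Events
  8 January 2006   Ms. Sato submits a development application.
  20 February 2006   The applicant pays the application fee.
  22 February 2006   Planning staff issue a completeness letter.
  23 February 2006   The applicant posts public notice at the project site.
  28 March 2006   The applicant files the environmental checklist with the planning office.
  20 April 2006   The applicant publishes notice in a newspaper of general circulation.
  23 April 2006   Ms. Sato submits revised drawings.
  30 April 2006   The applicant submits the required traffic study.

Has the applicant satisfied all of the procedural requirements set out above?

Step 1 — counting 44 days from 8 January 2006 (when the application is submitted) gives a deadline of 21 February 2006; completed 20 February 2006, before the deadline.
Step 2 — counting 21 days from 20 February 2006 (when the application fee is paid) gives a deadline of 13 March 2006; done 23 February 2006 — timely.
Step 3 — 21 and 35 days from 23 February 2006 (when on-site notice is posted) are 16 March 2006 and 30 March 2006 respectively; done 28 March 2006, which is between those dates.
Step 4 — 20 and 50 days from 28 March 2006 (when the environmental checklist is filed) are 17 April 2006 and 17 May 2006 respectively; done 20 April 2006 — within the window.
Step 5 — 9 and 24 days from 20 April 2006 (when newspaper notice is published) are 29 April 2006 and 14 May 2006 respectively; done 30 April 2006 — within the window.

Yes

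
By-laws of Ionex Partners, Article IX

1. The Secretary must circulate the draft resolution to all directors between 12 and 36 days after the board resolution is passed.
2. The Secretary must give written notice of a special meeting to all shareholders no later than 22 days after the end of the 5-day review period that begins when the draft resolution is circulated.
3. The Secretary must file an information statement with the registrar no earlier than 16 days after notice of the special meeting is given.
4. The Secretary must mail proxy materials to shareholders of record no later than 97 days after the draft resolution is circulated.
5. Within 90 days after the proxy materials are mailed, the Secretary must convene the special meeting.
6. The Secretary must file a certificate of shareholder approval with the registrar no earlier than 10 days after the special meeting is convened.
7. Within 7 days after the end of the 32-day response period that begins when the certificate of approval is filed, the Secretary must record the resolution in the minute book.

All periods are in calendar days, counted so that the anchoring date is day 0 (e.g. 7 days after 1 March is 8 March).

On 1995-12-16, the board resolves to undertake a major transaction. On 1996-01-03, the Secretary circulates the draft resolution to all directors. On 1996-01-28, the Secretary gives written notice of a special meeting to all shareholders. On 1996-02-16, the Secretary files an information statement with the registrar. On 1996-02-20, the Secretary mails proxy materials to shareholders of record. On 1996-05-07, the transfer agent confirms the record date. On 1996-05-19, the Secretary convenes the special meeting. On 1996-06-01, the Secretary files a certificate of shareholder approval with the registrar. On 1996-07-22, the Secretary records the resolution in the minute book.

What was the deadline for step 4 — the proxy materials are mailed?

Step 4 runs from 1996-01-03, when the draft resolution is circulated. 97 days after 1996-01-03 is 1996-04-09.

1996-04-09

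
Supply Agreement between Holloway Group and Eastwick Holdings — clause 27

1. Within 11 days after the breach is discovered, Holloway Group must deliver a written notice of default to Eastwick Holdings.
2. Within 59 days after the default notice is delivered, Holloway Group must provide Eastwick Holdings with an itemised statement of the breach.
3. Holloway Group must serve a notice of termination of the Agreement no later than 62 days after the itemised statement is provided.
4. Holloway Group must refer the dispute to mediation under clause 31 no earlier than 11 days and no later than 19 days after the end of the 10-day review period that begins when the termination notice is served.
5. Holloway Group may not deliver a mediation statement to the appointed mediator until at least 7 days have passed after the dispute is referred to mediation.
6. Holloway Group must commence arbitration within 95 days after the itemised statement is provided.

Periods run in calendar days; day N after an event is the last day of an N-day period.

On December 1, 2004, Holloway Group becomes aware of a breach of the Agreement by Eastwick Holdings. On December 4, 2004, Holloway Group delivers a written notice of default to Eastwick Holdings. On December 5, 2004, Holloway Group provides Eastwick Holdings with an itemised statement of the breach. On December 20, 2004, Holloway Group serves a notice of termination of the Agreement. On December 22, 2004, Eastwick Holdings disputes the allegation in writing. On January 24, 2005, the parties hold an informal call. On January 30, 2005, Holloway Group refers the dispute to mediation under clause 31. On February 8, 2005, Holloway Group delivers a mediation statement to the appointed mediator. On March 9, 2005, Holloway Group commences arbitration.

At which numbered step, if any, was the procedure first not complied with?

(1) due by December 1, 2004 + 11 days = December 12, 2004; completed December 4, 2004, before the deadline.
(2) due by December 4, 2004 + 59 days = February 1, 2005; completed December 5, 2004, before the deadline.
(3) due by December 5, 2004 + 62 days = February 5, 2005; completed December 20, 2004, before the deadline.
(4) the permitted window runs from December 30, 2004 + 11 = January 10, 2005 to December 30, 2004 + 19 = January 18, 2005; January 30, 2005 is 12 days past the end of the window.

Step 4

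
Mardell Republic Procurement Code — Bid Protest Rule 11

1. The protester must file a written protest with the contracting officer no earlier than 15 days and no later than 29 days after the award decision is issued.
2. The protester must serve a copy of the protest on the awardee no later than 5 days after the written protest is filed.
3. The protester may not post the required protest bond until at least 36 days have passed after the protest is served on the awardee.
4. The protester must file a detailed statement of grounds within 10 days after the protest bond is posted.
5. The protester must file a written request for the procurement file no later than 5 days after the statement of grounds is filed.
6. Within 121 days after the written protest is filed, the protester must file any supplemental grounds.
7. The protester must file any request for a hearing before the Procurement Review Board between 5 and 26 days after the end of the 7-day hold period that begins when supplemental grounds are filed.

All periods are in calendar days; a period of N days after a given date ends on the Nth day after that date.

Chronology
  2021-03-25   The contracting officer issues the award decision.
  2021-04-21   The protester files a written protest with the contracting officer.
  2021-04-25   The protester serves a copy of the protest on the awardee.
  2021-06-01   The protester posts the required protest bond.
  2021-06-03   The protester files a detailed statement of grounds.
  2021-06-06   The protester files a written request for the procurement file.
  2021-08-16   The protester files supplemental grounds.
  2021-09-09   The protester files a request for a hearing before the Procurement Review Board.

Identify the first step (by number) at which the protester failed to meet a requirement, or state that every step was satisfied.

Step 1: the window is 15–29 days after 2021-03-25 (when the award decision is issued), so 2021-04-09 through 2021-04-23; 2021-04-21 falls inside that range.
Step 2: 5 days after 2021-04-21 (when the written protest is filed) is 2021-04-26; completed 2021-04-25, before the deadline.
Step 3: the earliest permitted date is 36 days after 2021-04-25 (when the protest is served on the awardee), i.e. 2021-05-31; 2021-06-01 is on or after that date.
Step 4: 10 days after 2021-06-01 (when the protest bond is posted) is 2021-06-11; completed 2021-06-03, before the deadline.
Step 5: 5 days after 2021-06-03 (when the statement of grounds is filed) is 2021-06-08; completed 2021-06-06, before the deadline.
Step 6: 121 days after 2021-04-21 (when the written protest is filed) is 2021-08-20; done 2021-08-16 — timely.
Step 7: the window is 5–26 days after 2021-08-23 (end of the 7-day hold period, which began when supplemental grounds are filed on 2021-08-16), so 2021-08-28 through 2021-09-18; done 2021-09-09, which is between those dates.

None — every step was satisfied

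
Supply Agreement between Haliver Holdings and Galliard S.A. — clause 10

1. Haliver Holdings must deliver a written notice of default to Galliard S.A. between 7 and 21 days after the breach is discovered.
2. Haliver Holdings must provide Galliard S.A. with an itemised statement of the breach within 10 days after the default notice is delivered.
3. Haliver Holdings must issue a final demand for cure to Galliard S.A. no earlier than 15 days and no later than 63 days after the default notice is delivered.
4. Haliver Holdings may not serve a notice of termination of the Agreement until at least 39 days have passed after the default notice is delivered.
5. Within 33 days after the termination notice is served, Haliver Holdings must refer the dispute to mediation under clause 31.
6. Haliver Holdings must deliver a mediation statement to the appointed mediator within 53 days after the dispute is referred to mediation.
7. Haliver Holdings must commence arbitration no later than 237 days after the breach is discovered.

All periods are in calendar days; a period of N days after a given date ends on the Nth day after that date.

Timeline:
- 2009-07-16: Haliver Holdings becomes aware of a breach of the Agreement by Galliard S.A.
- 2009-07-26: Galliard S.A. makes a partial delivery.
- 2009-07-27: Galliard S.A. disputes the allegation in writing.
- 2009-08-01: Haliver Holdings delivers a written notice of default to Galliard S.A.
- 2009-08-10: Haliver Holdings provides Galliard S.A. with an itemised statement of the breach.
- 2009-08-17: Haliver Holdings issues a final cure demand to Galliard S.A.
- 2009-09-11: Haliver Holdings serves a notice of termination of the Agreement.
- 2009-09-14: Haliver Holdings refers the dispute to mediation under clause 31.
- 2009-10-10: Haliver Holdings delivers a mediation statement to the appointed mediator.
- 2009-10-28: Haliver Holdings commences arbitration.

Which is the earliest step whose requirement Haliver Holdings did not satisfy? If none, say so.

None — every step was satisfied

(1) the permitted window runs from 2009-07-16 + 7 = 2009-07-23 to 2009-07-16 + 21 = 2009-08-06; done 2009-08-01, which is between those dates.
(2) due by 2009-08-01 + 10 days = 2009-08-11; 2009-08-10 is within that limit.
(3) the permitted window runs from 2009-08-01 + 15 = 2009-08-16 to 2009-08-01 + 63 = 2009-10-03; 2009-08-17 falls inside that range.
(4) permitted from 2009-08-01 + 39 days = 2009-09-09 onward; done 2009-09-11 — permitted.
(5) due by 2009-09-11 + 33 days = 2009-10-14; completed 2009-09-14, before the deadline.
(6) due by 2009-09-14 + 53 days = 2009-11-06; 2009-10-10 is within that limit.
(7) due by 2009-07-16 + 237 days = 2010-03-10; done 2009-10-28 — timely.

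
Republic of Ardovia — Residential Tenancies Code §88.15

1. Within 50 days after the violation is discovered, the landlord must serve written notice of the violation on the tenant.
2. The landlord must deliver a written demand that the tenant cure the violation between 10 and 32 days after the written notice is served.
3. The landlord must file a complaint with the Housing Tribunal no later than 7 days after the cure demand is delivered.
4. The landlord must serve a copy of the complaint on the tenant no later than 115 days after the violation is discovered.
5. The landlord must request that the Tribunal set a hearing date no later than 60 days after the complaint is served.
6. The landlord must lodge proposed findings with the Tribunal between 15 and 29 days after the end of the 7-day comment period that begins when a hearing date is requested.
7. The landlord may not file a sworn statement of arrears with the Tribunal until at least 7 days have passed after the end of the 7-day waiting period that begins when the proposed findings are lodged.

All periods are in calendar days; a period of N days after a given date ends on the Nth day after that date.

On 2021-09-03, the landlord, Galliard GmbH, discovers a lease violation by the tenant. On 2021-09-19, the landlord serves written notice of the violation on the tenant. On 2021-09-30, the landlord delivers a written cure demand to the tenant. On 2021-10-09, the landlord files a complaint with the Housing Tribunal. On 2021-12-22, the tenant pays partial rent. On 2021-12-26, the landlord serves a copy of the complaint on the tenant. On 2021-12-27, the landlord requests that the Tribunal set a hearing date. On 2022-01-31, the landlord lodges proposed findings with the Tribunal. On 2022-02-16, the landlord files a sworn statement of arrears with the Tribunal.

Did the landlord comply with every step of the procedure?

(1) due by 2021-09-03 + 50 days = 2021-10-23; 2021-09-19 is within that limit.
(2) the permitted window runs from 2021-09-19 + 10 = 2021-09-29 to 2021-09-19 + 32 = 2021-10-21; done 2021-09-30 — within the window.
(3) due by 2021-09-30 + 7 days = 2021-10-07; done 2021-10-09 — 2 days late.

No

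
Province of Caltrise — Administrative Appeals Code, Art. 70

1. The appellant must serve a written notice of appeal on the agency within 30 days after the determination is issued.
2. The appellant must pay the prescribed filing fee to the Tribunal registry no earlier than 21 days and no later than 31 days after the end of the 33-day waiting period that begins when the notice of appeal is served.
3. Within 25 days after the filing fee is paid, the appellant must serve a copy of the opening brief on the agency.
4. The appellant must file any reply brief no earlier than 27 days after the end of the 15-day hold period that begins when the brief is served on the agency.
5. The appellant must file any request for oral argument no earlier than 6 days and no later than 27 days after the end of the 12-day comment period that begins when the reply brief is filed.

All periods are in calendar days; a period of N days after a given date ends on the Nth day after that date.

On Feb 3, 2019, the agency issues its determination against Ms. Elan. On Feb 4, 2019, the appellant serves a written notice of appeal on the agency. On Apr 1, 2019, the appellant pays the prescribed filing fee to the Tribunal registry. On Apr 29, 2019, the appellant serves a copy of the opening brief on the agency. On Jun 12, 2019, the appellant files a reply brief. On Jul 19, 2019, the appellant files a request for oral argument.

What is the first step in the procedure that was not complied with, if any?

Step 3

Step 1: 30 days after Feb 3, 2019 (when the determination is issued) is Mar 5, 2019; completed Feb 4, 2019, before the deadline.
Step 2: the window is 21–31 days after Mar 9, 2019 (end of the 33-day waiting period, which began when the notice of appeal is served on Feb 4, 2019), so Mar 30, 2019 through Apr 9, 2019; done Apr 1, 2019, which is between those dates.
Step 3: 25 days after Apr 1, 2019 (when the filing fee is paid) is Apr 26, 2019; not done until Apr 29, 2019, 3 days after the deadline.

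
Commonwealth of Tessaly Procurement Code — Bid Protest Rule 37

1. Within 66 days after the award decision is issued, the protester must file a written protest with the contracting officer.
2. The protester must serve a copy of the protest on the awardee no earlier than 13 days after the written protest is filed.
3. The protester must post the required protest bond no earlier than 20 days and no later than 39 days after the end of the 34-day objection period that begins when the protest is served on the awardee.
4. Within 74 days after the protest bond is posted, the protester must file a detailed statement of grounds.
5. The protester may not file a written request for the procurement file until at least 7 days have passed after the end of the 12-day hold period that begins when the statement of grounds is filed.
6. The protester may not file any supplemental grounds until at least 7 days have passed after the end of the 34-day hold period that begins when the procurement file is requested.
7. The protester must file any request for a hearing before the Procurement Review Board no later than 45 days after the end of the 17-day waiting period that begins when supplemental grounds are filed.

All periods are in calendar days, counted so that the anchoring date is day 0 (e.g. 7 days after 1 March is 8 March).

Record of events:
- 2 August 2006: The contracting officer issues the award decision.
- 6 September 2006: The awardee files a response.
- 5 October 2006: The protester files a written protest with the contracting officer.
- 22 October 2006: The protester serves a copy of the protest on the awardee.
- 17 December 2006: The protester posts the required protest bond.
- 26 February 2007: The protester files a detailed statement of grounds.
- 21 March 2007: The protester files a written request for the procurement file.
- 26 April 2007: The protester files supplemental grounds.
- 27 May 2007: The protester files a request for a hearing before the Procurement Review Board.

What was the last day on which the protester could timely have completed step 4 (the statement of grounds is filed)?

1 March 2007

Step 4 runs from 17 December 2006, when the protest bond is posted. 74 days after 17 December 2006 is 1 March 2007.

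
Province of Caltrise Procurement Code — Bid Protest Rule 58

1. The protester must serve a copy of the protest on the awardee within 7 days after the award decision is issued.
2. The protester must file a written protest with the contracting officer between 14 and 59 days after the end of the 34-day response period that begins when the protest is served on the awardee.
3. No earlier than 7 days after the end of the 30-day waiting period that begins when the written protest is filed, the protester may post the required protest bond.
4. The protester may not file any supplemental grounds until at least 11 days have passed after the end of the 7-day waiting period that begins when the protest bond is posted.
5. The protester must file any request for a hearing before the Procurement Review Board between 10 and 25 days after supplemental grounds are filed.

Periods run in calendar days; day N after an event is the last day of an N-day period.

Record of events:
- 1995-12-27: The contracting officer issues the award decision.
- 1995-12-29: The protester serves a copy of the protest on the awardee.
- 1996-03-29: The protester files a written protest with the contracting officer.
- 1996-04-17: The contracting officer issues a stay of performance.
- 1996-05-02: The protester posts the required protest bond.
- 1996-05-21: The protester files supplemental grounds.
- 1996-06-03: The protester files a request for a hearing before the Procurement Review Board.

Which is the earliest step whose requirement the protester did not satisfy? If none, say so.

(1) due by 1995-12-27 + 7 days = 1996-01-03; 1995-12-29 is within that limit.
(2) the permitted window runs from 1996-02-01 + 14 = 1996-02-15 to 1996-02-01 + 59 = 1996-03-31; 1996-03-29 falls inside that range.
(3) permitted from 1996-04-28 + 7 days = 1996-05-05 onward; acted on 1996-05-02, 3 days prematurely.

Step 3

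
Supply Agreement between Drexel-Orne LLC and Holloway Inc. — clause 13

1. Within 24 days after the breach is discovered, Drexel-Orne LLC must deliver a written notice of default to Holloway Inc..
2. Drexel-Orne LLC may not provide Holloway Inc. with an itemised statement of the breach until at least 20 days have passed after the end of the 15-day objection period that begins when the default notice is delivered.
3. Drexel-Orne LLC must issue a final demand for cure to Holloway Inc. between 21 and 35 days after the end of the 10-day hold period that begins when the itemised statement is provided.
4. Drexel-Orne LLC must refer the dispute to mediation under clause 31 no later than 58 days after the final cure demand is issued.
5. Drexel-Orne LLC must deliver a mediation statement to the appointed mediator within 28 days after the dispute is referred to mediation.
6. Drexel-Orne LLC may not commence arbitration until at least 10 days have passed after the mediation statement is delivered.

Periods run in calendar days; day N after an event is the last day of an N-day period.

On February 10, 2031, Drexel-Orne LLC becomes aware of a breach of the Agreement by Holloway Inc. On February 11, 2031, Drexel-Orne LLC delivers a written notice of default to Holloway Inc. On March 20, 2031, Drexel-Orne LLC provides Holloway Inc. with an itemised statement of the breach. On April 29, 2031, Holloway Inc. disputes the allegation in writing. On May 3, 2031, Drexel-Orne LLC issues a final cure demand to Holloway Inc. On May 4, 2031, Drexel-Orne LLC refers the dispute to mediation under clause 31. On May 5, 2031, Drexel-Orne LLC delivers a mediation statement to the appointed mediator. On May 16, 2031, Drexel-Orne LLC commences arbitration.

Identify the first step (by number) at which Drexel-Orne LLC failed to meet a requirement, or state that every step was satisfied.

None — every step was satisfied

Step 1 — counting 24 days from February 10, 2031 (when the breach is discovered) gives a deadline of March 6, 2031; completed February 11, 2031, before the deadline.
Step 2 — must wait 20 days from February 26, 2031 (end of the 15-day objection period, which began when the default notice is delivered on February 11, 2031), so not before March 18, 2031; March 20, 2031 is on or after that date.
Step 3 — 21 and 35 days from March 30, 2031 (end of the 10-day hold period, which began when the itemised statement is provided on March 20, 2031) are April 20, 2031 and May 4, 2031 respectively; done May 3, 2031 — within the window.
Step 4 — counting 58 days from May 3, 2031 (when the final cure demand is issued) gives a deadline of June 30, 2031; done May 4, 2031 — timely.
Step 5 — counting 28 days from May 4, 2031 (when the dispute is referred to mediation) gives a deadline of June 1, 2031; done May 5, 2031 — timely.
Step 6 — must wait 10 days from May 5, 2031 (when the mediation statement is delivered), so not before May 15, 2031; done May 16, 2031 — permitted.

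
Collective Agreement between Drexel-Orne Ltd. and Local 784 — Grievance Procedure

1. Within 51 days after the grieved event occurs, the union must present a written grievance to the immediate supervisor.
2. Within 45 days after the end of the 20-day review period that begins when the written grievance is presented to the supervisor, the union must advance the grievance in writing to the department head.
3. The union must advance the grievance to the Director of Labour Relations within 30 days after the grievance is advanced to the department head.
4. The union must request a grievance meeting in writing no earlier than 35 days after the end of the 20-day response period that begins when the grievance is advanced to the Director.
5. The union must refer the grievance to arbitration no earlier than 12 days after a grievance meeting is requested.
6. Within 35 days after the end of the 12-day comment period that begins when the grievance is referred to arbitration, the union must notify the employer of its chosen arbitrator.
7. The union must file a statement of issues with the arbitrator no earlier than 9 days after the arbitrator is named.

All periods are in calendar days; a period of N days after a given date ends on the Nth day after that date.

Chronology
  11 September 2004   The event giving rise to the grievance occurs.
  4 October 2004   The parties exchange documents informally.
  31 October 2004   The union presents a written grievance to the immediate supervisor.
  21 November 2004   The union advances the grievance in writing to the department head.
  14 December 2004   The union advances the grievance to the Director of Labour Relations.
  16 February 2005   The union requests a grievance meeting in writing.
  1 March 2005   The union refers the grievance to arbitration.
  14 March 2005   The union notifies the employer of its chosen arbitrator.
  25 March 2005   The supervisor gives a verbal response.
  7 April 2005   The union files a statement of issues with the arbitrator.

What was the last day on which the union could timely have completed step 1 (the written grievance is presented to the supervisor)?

Step 1 runs from 11 September 2004, when the grieved event occurs. 51 days after 11 September 2004 is 1 November 2004.

1 November 2004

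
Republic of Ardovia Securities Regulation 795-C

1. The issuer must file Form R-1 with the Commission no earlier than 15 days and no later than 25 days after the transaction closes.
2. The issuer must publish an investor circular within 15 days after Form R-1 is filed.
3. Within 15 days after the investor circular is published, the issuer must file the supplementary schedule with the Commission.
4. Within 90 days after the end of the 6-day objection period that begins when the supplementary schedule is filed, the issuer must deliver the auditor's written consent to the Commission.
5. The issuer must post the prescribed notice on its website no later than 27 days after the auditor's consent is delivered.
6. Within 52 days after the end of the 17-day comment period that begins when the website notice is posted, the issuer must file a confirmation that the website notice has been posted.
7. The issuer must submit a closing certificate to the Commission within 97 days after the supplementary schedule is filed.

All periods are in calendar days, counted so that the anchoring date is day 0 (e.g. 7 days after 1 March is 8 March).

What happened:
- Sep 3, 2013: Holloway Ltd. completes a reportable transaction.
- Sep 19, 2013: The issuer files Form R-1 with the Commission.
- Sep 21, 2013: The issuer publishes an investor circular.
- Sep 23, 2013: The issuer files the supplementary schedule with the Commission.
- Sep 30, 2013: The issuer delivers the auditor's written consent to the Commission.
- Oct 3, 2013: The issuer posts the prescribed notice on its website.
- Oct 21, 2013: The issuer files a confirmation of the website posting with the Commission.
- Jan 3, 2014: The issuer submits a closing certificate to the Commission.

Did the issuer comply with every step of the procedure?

No

Step 1: the window is 15–25 days after Sep 3, 2013 (when the transaction closes), so Sep 18, 2013 through Sep 28, 2013; Sep 19, 2013 falls inside that range.
Step 2: 15 days after Sep 19, 2013 (when Form R-1 is filed) is Oct 4, 2013; done Sep 21, 2013 — timely.
Step 3: 15 days after Sep 21, 2013 (when the investor circular is published) is Oct 6, 2013; Sep 23, 2013 is within that limit.
Step 4: 90 days after Sep 29, 2013 (end of the 6-day objection period, which began when the supplementary schedule is filed on Sep 23, 2013) is Dec 28, 2013; Sep 30, 2013 is within that limit.
Step 5: 27 days after Sep 30, 2013 (when the auditor's consent is delivered) is Oct 27, 2013; completed Oct 3, 2013, before the deadline.
Step 6: 52 days after Oct 20, 2013 (end of the 17-day comment period, which began when the website notice is posted on Oct 3, 2013) is Dec 11, 2013; Oct 21, 2013 is within that limit.
Step 7: 97 days after Sep 23, 2013 (when the supplementary schedule is filed) is Dec 29, 2013; not done until Jan 3, 2014, 5 days after the deadline.
That is the first point of non-compliance.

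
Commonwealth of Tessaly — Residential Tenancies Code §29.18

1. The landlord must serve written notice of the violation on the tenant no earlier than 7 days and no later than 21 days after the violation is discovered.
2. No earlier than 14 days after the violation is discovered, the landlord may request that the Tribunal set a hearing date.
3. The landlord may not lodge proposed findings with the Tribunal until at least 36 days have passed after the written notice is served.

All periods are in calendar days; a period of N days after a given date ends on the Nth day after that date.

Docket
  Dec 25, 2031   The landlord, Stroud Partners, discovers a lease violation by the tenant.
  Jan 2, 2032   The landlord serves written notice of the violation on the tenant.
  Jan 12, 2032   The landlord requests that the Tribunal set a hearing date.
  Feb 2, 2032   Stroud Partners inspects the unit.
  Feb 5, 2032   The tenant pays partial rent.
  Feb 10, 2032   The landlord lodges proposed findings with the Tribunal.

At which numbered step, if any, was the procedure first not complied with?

None — every step was satisfied

Step 1: the window is 7–21 days after Dec 25, 2031 (when the violation is discovered), so Jan 1, 2032 through Jan 15, 2032; done Jan 2, 2032 — within the window.
Step 2: the earliest permitted date is 14 days after Dec 25, 2031 (when the violation is discovered), i.e. Jan 8, 2032; done Jan 12, 2032 — permitted.
Step 3: the earliest permitted date is 36 days after Jan 2, 2032 (when the written notice is served), i.e. Feb 7, 2032; done Feb 10, 2032 — permitted.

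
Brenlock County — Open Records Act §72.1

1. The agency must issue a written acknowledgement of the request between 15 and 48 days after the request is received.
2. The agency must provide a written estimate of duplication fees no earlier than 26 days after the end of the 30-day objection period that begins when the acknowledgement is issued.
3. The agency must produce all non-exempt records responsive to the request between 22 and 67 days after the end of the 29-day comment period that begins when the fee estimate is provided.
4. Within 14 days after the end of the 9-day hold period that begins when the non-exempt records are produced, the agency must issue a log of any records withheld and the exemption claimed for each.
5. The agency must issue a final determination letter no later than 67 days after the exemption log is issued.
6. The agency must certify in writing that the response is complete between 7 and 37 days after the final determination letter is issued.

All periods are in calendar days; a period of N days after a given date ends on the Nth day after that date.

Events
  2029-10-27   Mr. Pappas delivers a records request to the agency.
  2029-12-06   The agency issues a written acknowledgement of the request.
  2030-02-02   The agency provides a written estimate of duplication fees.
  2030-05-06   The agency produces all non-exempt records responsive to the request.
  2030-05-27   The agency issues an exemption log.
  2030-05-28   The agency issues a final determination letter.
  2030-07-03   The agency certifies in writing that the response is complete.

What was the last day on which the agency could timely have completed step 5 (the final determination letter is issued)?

2030-08-02

Step 5 runs from 2030-05-27, when the exemption log is issued. 67 days after 2030-05-27 is 2030-08-02.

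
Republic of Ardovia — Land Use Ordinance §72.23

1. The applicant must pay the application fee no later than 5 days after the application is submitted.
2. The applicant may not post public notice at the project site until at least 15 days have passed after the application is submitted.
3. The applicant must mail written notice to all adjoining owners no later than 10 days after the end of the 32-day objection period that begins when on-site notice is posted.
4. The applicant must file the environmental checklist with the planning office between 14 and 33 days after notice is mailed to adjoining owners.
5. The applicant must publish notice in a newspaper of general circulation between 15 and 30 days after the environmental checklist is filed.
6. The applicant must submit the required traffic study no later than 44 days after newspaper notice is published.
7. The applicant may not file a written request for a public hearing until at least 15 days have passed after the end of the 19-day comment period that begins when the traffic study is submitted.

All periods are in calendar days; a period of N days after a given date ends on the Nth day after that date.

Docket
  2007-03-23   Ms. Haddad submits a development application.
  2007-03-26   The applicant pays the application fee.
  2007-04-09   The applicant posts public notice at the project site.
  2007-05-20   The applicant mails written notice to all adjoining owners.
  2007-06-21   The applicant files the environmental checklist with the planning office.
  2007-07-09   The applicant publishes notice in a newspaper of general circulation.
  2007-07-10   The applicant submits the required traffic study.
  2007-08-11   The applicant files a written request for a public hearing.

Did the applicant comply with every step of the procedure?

Step 1: 5 days after 2007-03-23 (when the application is submitted) is 2007-03-28; done 2007-03-26 — timely.
Step 2: the earliest permitted date is 15 days after 2007-03-23 (when the application is submitted), i.e. 2007-04-07; done 2007-04-09, after the minimum wait.
Step 3: 10 days after 2007-05-11 (end of the 32-day objection period, which began when on-site notice is posted on 2007-04-09) is 2007-05-21; done 2007-05-20 — timely.
Step 4: the window is 14–33 days after 2007-05-20 (when notice is mailed to adjoining owners), so 2007-06-03 through 2007-06-22; 2007-06-21 falls inside that range.
Step 5: the window is 15–30 days after 2007-06-21 (when the environmental checklist is filed), so 2007-07-06 through 2007-07-21; done 2007-07-09 — within the window.
Step 6: 44 days after 2007-07-09 (when newspaper notice is published) is 2007-08-22; completed 2007-07-10, before the deadline.
Step 7: the earliest permitted date is 15 days after 2007-07-29 (end of the 19-day comment period, which began when the traffic study is submitted on 2007-07-10), i.e. 2007-08-13; 2007-08-11 is 2 days before the earliest permitted date.

No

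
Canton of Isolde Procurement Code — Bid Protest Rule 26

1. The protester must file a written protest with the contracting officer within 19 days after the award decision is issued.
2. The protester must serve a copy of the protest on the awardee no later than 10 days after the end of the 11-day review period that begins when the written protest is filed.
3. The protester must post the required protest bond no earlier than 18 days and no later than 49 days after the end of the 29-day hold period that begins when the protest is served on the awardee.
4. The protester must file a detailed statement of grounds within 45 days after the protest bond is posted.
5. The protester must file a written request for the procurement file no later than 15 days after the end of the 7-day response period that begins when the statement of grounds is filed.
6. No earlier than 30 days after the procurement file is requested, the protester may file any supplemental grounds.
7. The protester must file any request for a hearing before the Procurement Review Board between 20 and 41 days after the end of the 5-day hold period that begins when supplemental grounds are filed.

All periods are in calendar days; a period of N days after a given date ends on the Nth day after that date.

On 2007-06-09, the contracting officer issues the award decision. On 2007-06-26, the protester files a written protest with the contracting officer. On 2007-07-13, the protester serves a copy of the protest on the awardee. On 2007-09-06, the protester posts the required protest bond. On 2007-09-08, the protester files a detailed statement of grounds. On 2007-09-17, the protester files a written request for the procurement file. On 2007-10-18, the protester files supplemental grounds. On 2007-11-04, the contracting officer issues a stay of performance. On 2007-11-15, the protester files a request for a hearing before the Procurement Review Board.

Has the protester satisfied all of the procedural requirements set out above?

Step 1 — counting 19 days from 2007-06-09 (when the award decision is issued) gives a deadline of 2007-06-28; 2007-06-26 is within that limit.
Step 2 — counting 10 days from 2007-07-07 (end of the 11-day review period, which began when the written protest is filed on 2007-06-26) gives a deadline of 2007-07-17; completed 2007-07-13, before the deadline.
Step 3 — 18 and 49 days from 2007-08-11 (end of the 29-day hold period, which began when the protest is served on the awardee on 2007-07-13) are 2007-08-29 and 2007-09-29 respectively; done 2007-09-06, which is between those dates.
Step 4 — counting 45 days from 2007-09-06 (when the protest bond is posted) gives a deadline of 2007-10-21; 2007-09-08 is within that limit.
Step 5 — counting 15 days from 2007-09-15 (end of the 7-day response period, which began when the statement of grounds is filed on 2007-09-08) gives a deadline of 2007-09-30; done 2007-09-17 — timely.
Step 6 — must wait 30 days from 2007-09-17 (when the procurement file is requested), so not before 2007-10-17; 2007-10-18 is on or after that date.
Step 7 — 20 and 41 days from 2007-10-23 (end of the 5-day hold period, which began when supplemental grounds are filed on 2007-10-18) are 2007-11-12 and 2007-12-03 respectively; 2007-11-15 falls inside that range.

Yes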